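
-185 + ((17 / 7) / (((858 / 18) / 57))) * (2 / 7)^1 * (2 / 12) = -1295326 / 7007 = -184.86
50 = 50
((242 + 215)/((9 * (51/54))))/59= 914/1003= 0.91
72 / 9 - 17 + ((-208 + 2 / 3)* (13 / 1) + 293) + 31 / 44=-318203 / 132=-2410.63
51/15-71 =-338/5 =-67.60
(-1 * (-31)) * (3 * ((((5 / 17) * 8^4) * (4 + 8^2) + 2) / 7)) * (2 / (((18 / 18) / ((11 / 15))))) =55870804 / 35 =1596308.69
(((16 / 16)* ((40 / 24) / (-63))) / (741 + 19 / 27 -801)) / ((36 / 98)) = 35 / 28818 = 0.00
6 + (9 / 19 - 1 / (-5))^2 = 58246 / 9025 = 6.45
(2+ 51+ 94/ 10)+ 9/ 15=63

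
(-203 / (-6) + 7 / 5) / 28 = 151 / 120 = 1.26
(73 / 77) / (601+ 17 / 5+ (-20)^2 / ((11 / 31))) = 365 / 666694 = 0.00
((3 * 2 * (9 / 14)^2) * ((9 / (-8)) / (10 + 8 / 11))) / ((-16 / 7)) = 24057 / 211456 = 0.11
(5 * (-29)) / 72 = -145 / 72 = -2.01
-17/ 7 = -2.43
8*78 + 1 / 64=39937 / 64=624.02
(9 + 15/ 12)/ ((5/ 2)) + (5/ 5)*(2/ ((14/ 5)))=337/ 70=4.81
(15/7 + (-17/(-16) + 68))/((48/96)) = 7975/56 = 142.41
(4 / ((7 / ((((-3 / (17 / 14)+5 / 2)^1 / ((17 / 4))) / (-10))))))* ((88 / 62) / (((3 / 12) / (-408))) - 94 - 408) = 69896 / 62713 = 1.11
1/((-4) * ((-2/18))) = 9/4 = 2.25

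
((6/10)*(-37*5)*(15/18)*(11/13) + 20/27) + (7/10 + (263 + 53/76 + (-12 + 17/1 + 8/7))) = 180207337/933660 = 193.01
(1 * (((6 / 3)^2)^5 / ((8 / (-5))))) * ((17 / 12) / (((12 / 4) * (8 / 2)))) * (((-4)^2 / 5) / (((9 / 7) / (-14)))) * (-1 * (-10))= 2132480 / 81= 26326.91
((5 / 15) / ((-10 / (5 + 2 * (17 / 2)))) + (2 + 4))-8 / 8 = 64 / 15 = 4.27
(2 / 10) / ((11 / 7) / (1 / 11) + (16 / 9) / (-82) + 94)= 2583 / 1436975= 0.00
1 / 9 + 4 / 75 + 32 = 7237 / 225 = 32.16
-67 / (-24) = 67 / 24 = 2.79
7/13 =0.54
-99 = -99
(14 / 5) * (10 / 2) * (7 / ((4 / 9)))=441 / 2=220.50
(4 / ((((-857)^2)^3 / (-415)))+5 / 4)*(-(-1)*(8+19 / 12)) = 227799505100053724575 / 19016306512700200752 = 11.98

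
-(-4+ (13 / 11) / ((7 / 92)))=-888 / 77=-11.53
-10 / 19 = -0.53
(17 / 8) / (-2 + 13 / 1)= 17 / 88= 0.19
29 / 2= 14.50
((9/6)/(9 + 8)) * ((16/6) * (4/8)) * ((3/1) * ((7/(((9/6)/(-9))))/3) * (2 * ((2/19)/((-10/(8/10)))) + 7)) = -34.51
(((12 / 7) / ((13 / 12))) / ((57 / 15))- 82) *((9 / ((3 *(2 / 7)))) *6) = -1269522 / 247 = -5139.77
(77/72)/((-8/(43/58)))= -3311/33408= -0.10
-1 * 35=-35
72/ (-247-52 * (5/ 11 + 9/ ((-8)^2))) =-12672/ 48919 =-0.26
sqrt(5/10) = sqrt(2)/2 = 0.71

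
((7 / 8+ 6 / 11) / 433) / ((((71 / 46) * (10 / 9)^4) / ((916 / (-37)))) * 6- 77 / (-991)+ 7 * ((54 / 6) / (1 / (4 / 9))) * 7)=0.00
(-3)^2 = 9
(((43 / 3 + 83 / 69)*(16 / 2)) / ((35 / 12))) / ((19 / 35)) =34304 / 437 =78.50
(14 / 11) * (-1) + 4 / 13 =-138 / 143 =-0.97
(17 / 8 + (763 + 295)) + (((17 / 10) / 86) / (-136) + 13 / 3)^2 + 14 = 465586538569 / 426009600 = 1092.90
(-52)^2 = 2704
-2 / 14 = -1 / 7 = -0.14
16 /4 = 4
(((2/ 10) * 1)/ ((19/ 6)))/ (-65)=-6/ 6175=-0.00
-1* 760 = -760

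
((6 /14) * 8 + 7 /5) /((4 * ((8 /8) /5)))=169 /28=6.04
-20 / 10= -2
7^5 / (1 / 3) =50421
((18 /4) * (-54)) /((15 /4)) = -324 /5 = -64.80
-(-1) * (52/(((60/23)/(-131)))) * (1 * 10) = -78338/3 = -26112.67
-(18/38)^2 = -81/361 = -0.22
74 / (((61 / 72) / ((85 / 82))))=226440 / 2501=90.54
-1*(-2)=2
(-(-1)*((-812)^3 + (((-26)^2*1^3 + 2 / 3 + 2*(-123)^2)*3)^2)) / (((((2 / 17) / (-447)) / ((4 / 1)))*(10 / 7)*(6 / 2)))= -143216746105328 / 5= -28643349221065.60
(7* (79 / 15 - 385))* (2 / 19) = -279.80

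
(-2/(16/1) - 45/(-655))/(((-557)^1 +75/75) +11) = 59/571160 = 0.00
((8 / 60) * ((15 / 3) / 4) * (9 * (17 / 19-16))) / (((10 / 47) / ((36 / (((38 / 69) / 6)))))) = -75390021 / 1805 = -41767.32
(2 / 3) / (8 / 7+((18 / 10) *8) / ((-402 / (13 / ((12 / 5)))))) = 938 / 1335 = 0.70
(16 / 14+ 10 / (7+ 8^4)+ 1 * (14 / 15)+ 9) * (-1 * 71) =-338871569 / 430815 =-786.58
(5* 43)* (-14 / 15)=-602 / 3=-200.67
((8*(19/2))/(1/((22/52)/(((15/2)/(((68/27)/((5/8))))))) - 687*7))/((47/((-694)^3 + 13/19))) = 50671333415296/450428119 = 112495.94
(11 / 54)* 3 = 11 / 18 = 0.61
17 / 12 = 1.42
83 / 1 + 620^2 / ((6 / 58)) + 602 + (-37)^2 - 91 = 11153489 / 3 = 3717829.67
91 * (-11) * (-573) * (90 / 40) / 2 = 5162157 / 8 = 645269.62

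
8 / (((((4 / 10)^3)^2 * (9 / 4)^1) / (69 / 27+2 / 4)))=859375 / 324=2652.39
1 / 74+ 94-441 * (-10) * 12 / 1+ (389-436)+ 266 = 3939243 / 74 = 53233.01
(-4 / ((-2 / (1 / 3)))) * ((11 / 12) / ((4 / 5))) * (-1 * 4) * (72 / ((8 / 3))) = -165 / 2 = -82.50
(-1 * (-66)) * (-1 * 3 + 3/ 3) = -132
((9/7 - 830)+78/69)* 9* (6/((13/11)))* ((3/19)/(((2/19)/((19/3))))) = -359235.05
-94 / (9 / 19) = -1786 / 9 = -198.44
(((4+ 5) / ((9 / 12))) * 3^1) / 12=3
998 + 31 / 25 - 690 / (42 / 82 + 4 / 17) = 991851 / 13025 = 76.15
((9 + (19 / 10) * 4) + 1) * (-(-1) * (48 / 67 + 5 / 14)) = 44308 / 2345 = 18.89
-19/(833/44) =-836/833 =-1.00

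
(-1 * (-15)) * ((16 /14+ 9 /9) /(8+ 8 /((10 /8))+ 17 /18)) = 20250 /9667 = 2.09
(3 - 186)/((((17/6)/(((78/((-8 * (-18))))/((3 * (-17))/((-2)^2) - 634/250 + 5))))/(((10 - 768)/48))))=-37568375/699448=-53.71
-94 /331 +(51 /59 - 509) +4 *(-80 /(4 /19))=-39613006 /19529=-2028.42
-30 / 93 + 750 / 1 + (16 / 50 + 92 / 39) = 22739972 / 30225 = 752.36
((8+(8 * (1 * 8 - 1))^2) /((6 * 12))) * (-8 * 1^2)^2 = 8384 /3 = 2794.67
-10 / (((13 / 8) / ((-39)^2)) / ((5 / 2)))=-23400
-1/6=-0.17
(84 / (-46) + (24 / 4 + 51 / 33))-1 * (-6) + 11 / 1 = 5748 / 253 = 22.72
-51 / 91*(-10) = 510 / 91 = 5.60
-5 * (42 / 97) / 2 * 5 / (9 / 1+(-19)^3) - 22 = -584695 / 26578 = -22.00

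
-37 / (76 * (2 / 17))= -4.14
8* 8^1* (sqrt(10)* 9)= 576* sqrt(10)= 1821.47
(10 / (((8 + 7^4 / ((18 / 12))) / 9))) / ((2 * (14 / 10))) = 675 / 33782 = 0.02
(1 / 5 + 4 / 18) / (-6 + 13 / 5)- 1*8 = -1243 / 153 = -8.12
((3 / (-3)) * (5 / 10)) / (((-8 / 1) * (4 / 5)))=5 / 64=0.08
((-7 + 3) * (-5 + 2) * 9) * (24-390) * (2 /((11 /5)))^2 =-3952800 /121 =-32667.77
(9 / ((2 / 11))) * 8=396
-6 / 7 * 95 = -570 / 7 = -81.43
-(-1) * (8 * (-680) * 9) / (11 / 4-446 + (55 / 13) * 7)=2545920 / 21509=118.37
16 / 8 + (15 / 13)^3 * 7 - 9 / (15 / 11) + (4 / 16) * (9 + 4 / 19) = 7059519 / 834860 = 8.46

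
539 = 539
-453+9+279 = -165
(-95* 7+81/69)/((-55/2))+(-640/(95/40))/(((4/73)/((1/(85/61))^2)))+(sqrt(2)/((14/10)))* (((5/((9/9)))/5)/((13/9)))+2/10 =-2507.76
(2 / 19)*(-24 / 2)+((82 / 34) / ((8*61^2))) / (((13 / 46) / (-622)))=-45044555 / 31248958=-1.44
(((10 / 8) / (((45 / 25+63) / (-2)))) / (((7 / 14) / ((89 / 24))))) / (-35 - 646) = 2225 / 5295456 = 0.00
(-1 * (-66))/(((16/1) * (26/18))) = 2.86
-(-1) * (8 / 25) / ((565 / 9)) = 72 / 14125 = 0.01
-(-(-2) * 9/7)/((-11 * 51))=6/1309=0.00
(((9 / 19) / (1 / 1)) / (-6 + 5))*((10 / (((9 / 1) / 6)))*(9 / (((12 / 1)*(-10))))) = 9 / 38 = 0.24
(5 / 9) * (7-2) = 25 / 9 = 2.78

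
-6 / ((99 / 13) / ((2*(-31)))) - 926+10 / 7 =-202292 / 231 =-875.72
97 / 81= 1.20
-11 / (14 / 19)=-209 / 14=-14.93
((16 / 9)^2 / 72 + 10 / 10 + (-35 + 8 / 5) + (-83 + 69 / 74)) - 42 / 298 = -4604325383 / 40189770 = -114.56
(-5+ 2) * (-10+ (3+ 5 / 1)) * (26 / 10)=78 / 5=15.60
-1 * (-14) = 14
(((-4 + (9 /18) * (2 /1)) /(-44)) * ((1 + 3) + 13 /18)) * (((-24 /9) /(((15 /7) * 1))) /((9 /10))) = -1190 /2673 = -0.45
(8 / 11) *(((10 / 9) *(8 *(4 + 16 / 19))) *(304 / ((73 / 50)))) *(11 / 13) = 47104000 / 8541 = 5515.05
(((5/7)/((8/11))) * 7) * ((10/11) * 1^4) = 6.25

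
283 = 283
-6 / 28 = -3 / 14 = -0.21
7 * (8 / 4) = 14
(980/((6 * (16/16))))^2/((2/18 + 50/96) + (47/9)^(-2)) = 8486094400/212683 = 39900.20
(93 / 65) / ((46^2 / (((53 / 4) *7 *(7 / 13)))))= 241521 / 7152080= 0.03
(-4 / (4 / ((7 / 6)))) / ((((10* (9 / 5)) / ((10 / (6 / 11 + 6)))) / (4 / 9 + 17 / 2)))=-61985 / 69984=-0.89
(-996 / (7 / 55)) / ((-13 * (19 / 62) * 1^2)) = 3396360 / 1729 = 1964.35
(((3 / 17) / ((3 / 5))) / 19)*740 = 3700 / 323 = 11.46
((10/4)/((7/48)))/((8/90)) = 1350/7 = 192.86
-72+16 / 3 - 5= -215 / 3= -71.67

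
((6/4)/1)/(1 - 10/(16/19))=-4/29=-0.14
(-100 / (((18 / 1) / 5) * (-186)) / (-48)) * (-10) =625 / 20088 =0.03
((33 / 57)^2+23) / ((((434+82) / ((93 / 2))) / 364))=11882052 / 15523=765.45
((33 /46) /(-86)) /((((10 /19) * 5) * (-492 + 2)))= 627 /96922000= 0.00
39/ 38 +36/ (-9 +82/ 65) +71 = 1287791/ 19114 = 67.37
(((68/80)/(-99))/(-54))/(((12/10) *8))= 17/1026432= 0.00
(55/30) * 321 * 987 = 1161699/2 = 580849.50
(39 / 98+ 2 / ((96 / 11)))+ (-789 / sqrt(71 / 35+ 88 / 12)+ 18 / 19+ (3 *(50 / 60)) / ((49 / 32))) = 143321 / 44688 - 789 *sqrt(103215) / 983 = -254.66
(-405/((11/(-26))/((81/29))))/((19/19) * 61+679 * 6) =170586/263813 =0.65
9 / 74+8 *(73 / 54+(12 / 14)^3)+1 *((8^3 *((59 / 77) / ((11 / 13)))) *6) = 232003681925 / 82922994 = 2797.82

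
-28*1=-28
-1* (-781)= 781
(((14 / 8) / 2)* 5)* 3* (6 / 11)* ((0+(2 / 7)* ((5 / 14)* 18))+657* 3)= 4350105 / 308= 14123.72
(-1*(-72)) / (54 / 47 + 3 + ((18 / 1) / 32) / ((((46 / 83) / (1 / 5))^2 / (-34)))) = 477369600 / 10995067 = 43.42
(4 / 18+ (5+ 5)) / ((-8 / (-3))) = 23 / 6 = 3.83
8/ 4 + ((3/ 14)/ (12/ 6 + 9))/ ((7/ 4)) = 1084/ 539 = 2.01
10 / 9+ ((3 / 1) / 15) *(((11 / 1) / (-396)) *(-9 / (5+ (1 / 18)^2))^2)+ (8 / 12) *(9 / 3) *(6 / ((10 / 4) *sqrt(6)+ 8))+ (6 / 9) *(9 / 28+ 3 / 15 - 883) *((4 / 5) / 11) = -91856558177156 / 2412765657225 - 60 *sqrt(6) / 53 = -40.84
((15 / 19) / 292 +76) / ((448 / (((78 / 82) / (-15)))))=-5481619 / 509528320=-0.01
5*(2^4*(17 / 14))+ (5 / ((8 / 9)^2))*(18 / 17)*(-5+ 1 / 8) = 1964275 / 30464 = 64.48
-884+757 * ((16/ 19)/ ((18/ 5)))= -120884/ 171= -706.92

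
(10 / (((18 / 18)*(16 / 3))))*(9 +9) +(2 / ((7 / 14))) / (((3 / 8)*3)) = 1343 / 36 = 37.31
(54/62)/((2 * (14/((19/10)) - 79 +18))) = -513/63178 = -0.01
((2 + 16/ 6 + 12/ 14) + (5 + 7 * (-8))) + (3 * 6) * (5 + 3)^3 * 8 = 1547333/ 21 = 73682.52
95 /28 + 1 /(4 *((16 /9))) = 1583 /448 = 3.53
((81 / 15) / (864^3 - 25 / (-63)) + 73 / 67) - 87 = -1169425519033693 / 13612145549495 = -85.91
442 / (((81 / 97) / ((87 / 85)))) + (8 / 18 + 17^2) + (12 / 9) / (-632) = 17729609 / 21330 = 831.21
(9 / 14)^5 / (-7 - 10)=-59049 / 9143008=-0.01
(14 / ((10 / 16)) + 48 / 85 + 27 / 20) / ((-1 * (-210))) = 1181 / 10200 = 0.12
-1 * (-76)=76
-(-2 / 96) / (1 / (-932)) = -233 / 12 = -19.42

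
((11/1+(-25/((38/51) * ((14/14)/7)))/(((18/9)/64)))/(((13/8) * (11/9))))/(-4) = 2566638/2717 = 944.66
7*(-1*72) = -504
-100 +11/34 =-3389/34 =-99.68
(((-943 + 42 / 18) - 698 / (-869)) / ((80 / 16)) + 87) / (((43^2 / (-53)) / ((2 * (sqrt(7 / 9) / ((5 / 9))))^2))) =5859628908 / 200847625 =29.17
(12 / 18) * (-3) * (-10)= 20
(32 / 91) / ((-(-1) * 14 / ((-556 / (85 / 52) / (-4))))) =8896 / 4165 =2.14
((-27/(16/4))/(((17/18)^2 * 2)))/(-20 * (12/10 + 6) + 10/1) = 2187/77452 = 0.03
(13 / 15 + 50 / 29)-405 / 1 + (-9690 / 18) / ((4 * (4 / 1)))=-3034943 / 6960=-436.06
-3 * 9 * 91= -2457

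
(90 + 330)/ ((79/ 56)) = 297.72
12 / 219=4 / 73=0.05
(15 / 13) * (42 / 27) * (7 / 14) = 35 / 39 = 0.90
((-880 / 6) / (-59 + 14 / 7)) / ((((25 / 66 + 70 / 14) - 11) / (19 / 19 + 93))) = -909920 / 21147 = -43.03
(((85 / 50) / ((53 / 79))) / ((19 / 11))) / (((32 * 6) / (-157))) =-2319361 / 1933440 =-1.20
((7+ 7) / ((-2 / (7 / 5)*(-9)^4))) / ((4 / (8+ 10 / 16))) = -1127 / 349920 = -0.00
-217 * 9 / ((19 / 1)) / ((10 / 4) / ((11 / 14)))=-3069 / 95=-32.31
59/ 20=2.95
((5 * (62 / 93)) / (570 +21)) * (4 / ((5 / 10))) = 80 / 1773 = 0.05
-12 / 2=-6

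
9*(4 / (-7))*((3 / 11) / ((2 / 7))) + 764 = 759.09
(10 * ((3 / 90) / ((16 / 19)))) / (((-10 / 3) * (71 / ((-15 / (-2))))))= -57 / 4544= -0.01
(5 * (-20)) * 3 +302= 2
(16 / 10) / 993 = 8 / 4965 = 0.00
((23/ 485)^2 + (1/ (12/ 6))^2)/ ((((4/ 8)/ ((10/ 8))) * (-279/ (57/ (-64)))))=4509479/ 2240094720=0.00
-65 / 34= -1.91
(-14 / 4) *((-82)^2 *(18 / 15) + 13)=-282863 / 10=-28286.30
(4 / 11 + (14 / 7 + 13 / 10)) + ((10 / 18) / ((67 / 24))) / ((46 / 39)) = 649623 / 169510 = 3.83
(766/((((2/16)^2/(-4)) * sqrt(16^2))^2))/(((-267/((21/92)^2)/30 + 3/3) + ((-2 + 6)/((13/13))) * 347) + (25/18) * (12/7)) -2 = 427008986/2691347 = 158.66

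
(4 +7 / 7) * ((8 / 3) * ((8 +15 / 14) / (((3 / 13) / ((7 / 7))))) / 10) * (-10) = -33020 / 63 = -524.13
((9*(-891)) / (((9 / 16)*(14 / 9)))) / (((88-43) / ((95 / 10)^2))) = -643302 / 35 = -18380.06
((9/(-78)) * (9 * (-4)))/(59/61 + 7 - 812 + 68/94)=-25803/4990024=-0.01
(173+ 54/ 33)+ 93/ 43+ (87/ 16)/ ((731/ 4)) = 5687525/ 32164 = 176.83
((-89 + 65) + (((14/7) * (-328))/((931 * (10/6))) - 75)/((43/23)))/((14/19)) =-12879099/147490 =-87.32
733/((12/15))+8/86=157611/172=916.34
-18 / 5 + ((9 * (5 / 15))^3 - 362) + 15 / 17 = -28706 / 85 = -337.72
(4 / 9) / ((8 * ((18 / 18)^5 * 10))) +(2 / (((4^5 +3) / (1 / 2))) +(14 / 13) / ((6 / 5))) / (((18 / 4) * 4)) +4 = 2249081 / 554580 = 4.06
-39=-39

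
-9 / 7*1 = -9 / 7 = -1.29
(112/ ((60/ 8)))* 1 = 224/ 15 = 14.93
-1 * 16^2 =-256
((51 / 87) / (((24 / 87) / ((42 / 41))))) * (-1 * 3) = -6.53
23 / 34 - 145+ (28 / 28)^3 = -4873 / 34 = -143.32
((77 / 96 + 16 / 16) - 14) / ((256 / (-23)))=26933 / 24576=1.10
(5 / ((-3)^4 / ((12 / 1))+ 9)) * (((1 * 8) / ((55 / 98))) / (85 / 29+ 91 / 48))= 207872 / 221727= 0.94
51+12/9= 157/3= 52.33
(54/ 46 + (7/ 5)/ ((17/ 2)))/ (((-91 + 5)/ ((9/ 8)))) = -23553/ 1345040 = -0.02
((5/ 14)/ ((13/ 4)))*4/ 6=20/ 273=0.07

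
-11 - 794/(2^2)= -419/2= -209.50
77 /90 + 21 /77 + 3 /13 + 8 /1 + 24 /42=894637 /90090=9.93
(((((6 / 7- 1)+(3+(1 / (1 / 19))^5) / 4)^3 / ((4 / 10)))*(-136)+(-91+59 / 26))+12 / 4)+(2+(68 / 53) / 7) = -19059766559477280106726713 / 236327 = -80649974651551790979.14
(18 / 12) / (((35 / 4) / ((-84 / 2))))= -36 / 5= -7.20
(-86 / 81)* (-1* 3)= 86 / 27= 3.19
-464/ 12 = -116/ 3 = -38.67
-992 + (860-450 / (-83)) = -126.58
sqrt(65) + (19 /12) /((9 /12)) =19 /9 + sqrt(65) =10.17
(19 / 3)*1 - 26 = -59 / 3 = -19.67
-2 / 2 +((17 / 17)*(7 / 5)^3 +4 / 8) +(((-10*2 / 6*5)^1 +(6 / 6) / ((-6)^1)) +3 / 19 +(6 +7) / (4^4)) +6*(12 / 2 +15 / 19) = 48073681 / 1824000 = 26.36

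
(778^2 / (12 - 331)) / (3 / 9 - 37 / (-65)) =-29507595 / 14036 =-2102.28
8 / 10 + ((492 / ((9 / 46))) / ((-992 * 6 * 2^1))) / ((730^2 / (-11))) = 1903102853 / 2378865600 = 0.80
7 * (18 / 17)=126 / 17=7.41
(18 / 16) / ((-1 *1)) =-9 / 8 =-1.12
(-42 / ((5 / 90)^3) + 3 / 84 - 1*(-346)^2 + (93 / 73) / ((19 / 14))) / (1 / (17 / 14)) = -240752264589 / 543704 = -442800.25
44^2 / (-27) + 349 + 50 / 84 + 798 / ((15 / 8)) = 1329599 / 1890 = 703.49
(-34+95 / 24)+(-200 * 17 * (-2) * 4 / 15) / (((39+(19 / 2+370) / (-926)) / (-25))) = -2066505149 / 1715256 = -1204.78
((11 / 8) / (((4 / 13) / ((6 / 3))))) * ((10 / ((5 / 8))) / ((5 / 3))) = 429 / 5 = 85.80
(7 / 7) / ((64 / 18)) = 9 / 32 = 0.28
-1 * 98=-98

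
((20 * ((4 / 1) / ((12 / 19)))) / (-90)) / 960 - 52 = -673939 / 12960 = -52.00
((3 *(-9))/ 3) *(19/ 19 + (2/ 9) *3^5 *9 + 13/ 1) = -4500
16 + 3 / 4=67 / 4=16.75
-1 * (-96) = 96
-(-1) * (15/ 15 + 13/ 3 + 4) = 28/ 3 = 9.33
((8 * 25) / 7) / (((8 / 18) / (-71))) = -31950 / 7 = -4564.29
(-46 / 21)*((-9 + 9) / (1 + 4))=0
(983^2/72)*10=4831445/36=134206.81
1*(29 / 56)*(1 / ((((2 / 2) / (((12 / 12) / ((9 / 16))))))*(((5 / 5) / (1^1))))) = 58 / 63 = 0.92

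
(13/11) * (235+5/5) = 278.91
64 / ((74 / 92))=2944 / 37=79.57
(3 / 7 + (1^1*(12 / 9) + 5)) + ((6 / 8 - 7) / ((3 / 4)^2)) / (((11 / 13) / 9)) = -25738 / 231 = -111.42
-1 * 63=-63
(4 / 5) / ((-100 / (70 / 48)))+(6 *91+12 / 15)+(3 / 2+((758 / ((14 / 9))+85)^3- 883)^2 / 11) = 2479778144962387324634647 / 776483400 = 3193600977126345.94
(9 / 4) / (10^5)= 9 / 400000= 0.00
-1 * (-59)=59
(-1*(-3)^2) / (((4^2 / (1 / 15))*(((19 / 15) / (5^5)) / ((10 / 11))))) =-140625 / 1672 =-84.11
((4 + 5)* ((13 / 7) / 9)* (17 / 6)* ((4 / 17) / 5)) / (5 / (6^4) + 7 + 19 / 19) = 0.03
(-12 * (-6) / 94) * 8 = 288 / 47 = 6.13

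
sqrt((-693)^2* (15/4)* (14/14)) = 693* sqrt(15)/2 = 1341.99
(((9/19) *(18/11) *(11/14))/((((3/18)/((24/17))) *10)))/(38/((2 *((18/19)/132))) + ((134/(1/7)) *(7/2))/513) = 157464/810012175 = 0.00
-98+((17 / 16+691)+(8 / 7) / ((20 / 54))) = 334403 / 560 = 597.15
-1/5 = -0.20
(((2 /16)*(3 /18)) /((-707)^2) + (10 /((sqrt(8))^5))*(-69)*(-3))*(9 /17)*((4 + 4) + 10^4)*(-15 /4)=-174795975*sqrt(2) /1088 - 56295 /67979464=-227204.82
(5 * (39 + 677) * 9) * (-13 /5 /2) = -41886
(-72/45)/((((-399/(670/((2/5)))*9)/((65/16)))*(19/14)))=21775/9747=2.23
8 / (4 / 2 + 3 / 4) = 32 / 11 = 2.91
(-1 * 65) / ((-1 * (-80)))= -13 / 16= -0.81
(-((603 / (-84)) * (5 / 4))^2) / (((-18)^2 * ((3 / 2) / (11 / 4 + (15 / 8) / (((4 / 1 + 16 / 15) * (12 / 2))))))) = -383697275 / 823689216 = -0.47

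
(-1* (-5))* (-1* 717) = -3585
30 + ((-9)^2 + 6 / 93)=3443 / 31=111.06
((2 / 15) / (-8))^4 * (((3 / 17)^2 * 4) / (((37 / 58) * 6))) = 29 / 11548440000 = 0.00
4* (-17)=-68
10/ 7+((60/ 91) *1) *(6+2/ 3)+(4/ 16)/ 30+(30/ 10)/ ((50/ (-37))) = 197243/ 54600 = 3.61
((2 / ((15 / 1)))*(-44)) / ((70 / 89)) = -3916 / 525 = -7.46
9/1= 9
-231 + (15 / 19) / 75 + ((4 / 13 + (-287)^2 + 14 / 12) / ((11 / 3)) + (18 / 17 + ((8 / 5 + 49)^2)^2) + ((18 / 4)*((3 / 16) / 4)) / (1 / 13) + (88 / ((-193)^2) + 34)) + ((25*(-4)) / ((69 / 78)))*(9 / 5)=20822487322002496095429 / 3165709072240000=6577511.34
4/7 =0.57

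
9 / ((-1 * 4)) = -9 / 4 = -2.25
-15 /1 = -15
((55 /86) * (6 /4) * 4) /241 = 165 /10363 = 0.02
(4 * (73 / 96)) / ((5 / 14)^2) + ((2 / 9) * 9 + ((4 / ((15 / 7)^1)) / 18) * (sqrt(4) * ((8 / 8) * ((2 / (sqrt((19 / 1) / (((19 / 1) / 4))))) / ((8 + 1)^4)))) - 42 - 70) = -763089947 / 8857350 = -86.15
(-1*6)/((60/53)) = -53/10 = -5.30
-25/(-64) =25/64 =0.39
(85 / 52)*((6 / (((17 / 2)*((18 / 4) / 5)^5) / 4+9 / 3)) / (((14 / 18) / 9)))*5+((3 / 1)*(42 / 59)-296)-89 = -1519875236989 / 6091726459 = -249.50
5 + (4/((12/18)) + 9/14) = 163/14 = 11.64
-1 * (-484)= 484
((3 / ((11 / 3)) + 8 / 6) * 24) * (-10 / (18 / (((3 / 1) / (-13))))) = 2840 / 429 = 6.62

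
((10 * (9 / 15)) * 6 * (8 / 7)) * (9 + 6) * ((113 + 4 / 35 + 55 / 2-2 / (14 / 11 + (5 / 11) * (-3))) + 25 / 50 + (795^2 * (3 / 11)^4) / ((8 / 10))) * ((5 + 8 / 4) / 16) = 250918998777 / 204974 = 1224150.37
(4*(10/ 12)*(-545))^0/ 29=1/ 29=0.03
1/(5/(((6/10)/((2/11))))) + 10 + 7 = 883/50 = 17.66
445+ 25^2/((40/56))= 1320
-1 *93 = -93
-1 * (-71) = 71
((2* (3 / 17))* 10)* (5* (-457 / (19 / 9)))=-1233900 / 323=-3820.12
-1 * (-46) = 46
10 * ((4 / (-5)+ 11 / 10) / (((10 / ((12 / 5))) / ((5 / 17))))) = 18 / 85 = 0.21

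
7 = 7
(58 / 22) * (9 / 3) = 87 / 11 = 7.91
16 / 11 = 1.45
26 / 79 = 0.33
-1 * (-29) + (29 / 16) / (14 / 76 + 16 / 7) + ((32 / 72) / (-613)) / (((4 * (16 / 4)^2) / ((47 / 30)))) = 5748011749 / 193315680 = 29.73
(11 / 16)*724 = 1991 / 4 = 497.75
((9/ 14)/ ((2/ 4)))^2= 81/ 49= 1.65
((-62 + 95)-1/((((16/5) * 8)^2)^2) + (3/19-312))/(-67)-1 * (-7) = 3814199406179/341718335488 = 11.16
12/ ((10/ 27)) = 162/ 5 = 32.40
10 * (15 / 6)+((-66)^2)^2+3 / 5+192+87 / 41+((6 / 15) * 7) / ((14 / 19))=18974959.52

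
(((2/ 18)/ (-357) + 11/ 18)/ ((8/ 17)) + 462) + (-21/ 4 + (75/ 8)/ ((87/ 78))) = 40906073/ 87696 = 466.45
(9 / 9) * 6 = 6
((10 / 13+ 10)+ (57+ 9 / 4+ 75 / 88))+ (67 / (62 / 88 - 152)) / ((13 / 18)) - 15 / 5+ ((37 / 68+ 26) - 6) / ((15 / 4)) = 47084451097 / 647326680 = 72.74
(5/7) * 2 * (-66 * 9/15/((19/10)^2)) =-39600/2527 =-15.67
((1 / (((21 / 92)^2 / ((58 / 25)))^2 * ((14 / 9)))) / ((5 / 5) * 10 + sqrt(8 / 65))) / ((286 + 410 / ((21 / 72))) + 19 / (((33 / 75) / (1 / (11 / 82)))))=23692780800832 / 373846293272025 - 1822521600064 * sqrt(130) / 9346157331800625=0.06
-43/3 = -14.33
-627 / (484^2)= -57 / 21296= -0.00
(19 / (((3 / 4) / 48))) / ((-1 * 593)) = -1216 / 593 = -2.05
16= 16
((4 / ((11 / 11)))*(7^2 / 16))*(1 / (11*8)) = 49 / 352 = 0.14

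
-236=-236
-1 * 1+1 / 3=-2 / 3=-0.67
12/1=12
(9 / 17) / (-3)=-3 / 17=-0.18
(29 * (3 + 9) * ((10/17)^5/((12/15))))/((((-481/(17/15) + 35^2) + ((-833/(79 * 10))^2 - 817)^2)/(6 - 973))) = -16384156822245000000000/368583807577491207395897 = -0.04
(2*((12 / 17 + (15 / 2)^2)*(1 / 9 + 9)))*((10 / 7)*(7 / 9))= 1153.18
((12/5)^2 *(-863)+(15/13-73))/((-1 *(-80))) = -63.03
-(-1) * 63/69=21/23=0.91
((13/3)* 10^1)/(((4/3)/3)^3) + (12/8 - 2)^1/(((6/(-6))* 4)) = 15799/32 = 493.72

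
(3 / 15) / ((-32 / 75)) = -15 / 32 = -0.47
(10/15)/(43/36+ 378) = 24/13651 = 0.00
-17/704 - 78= -54929/704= -78.02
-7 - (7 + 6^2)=-50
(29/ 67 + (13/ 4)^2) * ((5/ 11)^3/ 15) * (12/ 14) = 294675/ 4993912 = 0.06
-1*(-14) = 14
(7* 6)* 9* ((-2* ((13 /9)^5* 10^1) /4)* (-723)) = 6263712910 /729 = 8592198.78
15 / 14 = 1.07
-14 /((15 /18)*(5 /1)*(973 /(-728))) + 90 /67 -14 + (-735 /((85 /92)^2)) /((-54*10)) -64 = -43933601996 /605577825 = -72.55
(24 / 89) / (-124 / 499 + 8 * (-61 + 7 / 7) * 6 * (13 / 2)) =-2994 / 207846239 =-0.00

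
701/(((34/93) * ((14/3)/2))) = 821.76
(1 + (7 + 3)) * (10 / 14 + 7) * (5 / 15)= 28.29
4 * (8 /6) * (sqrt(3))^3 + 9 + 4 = 13 + 16 * sqrt(3) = 40.71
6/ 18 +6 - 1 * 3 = 10/ 3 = 3.33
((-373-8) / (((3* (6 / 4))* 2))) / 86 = -127 / 258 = -0.49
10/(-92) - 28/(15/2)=-3.84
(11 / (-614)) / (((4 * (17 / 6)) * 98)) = -33 / 2045848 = -0.00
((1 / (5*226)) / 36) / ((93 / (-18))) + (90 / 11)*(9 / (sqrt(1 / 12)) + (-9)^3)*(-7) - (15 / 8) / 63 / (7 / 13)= 9459865598497 / 226574040 - 11340*sqrt(3) / 11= 39966.18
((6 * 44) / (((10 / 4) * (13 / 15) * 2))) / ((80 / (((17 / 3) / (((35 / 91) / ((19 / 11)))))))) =969 / 50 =19.38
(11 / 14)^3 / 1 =1331 / 2744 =0.49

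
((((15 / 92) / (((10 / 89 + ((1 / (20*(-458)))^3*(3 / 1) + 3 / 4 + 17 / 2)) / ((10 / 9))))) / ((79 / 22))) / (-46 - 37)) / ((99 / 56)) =-95764481881600000 / 2607705405092501427501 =-0.00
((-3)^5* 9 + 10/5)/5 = -437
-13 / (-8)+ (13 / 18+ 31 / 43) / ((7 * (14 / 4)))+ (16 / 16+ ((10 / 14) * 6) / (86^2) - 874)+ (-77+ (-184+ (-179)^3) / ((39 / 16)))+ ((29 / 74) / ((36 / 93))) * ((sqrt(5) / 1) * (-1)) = -199623761380747 / 84802536 - 899 * sqrt(5) / 888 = -2353985.66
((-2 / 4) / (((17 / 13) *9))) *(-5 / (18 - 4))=65 / 4284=0.02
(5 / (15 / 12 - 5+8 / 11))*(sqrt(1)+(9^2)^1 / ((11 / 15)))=-24520 / 133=-184.36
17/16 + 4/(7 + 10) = 353/272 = 1.30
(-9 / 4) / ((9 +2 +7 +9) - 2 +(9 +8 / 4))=-1 / 16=-0.06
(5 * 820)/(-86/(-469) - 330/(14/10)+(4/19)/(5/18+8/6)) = -264879475/15207974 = -17.42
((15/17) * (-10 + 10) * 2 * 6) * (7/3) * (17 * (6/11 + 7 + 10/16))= 0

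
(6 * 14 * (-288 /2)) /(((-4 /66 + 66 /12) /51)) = -40715136 /359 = -113412.64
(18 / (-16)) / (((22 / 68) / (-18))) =1377 / 22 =62.59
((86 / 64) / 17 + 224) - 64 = 160.08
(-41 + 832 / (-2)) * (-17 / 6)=7769 / 6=1294.83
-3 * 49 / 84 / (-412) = 7 / 1648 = 0.00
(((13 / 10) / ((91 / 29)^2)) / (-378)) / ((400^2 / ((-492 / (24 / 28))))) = 34481 / 27518400000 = 0.00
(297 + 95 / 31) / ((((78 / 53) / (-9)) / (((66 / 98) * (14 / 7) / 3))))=-16269198 / 19747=-823.88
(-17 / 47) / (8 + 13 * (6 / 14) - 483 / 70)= -1190 / 21949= -0.05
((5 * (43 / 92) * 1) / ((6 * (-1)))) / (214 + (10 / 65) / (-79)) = -220805 / 121316352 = -0.00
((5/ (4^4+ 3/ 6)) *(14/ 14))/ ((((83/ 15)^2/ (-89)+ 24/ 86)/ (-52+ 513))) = -441061750/ 3187839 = -138.36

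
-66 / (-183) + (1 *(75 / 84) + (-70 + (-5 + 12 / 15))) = -72.95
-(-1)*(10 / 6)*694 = 3470 / 3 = 1156.67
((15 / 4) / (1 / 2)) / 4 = 1.88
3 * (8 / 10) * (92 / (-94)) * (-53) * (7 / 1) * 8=1638336 / 235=6971.64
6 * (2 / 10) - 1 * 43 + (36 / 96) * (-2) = -851 / 20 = -42.55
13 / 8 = 1.62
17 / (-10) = -17 / 10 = -1.70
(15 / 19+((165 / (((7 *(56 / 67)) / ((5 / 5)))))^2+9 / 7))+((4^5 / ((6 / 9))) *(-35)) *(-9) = 1414955111667 / 2919616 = 484637.40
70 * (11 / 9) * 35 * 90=269500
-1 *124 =-124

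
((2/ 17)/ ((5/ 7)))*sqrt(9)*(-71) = -2982/ 85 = -35.08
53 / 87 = 0.61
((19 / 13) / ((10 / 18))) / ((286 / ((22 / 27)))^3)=19 / 312314535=0.00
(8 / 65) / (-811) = -8 / 52715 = -0.00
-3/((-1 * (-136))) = -3/136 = -0.02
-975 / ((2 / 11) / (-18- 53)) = 761475 / 2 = 380737.50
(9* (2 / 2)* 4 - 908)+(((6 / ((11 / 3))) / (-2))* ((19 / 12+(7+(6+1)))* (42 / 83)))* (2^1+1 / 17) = -146957 / 166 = -885.28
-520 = -520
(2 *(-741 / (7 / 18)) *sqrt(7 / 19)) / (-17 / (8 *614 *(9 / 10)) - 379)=31034016 *sqrt(133) / 58642507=6.10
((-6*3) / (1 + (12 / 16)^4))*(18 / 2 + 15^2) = -1078272 / 337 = -3199.62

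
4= 4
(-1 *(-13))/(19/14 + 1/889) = 3302/345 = 9.57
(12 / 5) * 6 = 72 / 5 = 14.40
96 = 96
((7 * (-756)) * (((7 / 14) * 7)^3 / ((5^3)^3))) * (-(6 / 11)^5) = 1764331632 / 314552734375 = 0.01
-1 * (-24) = 24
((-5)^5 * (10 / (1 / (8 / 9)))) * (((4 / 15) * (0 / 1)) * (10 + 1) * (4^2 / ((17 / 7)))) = 0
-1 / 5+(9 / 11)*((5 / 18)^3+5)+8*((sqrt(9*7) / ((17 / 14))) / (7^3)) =48*sqrt(7) / 833+139297 / 35640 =4.06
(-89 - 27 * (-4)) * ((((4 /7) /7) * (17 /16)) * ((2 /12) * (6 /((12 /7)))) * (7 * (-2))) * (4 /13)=-323 /78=-4.14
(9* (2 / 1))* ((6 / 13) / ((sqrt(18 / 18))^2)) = 108 / 13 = 8.31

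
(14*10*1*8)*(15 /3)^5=3500000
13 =13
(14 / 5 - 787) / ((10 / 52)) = -101946 / 25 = -4077.84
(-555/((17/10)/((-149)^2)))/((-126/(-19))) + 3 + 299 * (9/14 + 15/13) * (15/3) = -778445153/714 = -1090259.32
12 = 12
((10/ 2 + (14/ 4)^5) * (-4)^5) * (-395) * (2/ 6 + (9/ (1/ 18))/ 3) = 11652483146.67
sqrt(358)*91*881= 80171*sqrt(358)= 1516906.51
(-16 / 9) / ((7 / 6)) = -32 / 21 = -1.52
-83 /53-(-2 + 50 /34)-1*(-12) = 9878 /901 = 10.96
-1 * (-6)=6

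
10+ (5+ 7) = 22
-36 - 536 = -572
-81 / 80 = -1.01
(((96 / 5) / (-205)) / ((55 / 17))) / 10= -816 / 281875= -0.00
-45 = -45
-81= -81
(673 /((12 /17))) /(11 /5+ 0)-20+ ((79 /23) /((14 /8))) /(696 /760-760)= 633506218405 /1532545476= 413.37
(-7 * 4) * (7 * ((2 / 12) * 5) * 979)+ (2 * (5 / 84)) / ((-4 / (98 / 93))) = -178452155 / 1116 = -159903.36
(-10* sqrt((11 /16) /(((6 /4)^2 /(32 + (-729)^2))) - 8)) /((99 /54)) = -10* sqrt(5845915) /11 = -2198.03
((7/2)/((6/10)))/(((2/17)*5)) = 119/12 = 9.92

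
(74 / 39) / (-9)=-74 / 351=-0.21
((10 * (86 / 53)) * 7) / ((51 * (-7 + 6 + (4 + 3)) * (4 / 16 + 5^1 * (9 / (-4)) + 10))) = -3010 / 8109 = -0.37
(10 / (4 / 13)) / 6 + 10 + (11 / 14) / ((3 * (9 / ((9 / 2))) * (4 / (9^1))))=15.71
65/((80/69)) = 56.06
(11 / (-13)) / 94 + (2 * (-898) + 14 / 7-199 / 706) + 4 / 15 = -5804107838 / 3235245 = -1794.02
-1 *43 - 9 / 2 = -95 / 2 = -47.50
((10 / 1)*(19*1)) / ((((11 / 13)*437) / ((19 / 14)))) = 1235 / 1771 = 0.70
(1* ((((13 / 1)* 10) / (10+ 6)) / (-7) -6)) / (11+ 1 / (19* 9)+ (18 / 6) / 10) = -342855 / 541324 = -0.63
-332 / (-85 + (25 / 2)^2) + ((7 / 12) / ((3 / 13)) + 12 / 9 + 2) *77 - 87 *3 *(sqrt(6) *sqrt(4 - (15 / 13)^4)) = 1527529 / 3420 - 261 *sqrt(381714) / 169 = -507.52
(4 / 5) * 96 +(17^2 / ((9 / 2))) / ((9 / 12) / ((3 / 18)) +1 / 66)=203438 / 2235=91.02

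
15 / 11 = 1.36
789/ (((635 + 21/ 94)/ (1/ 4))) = 37083/ 119422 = 0.31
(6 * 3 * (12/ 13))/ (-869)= -216/ 11297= -0.02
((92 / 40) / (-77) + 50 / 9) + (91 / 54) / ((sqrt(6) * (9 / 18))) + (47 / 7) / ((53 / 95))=91 * sqrt(6) / 162 + 6449879 / 367290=18.94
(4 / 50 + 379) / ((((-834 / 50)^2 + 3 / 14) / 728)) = 804913200 / 812107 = 991.14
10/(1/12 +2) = 24/5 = 4.80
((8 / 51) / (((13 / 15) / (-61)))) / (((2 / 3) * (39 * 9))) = -1220 / 25857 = -0.05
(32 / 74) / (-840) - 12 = -46622 / 3885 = -12.00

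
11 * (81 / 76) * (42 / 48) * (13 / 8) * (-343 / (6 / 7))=-64891827 / 9728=-6670.62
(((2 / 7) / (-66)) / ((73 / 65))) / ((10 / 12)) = -0.00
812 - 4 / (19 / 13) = 15376 / 19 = 809.26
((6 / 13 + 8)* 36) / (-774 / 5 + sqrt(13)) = -15325200 / 7783763 - 99000* sqrt(13) / 7783763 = -2.01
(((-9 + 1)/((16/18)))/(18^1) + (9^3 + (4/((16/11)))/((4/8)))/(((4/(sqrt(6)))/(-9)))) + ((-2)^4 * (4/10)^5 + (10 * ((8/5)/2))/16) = 512/3125 - 13221 * sqrt(6)/8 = -4047.92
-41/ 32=-1.28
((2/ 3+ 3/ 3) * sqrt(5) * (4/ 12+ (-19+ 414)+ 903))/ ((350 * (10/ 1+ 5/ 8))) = 3116 * sqrt(5)/ 5355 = 1.30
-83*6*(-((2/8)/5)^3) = 249/4000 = 0.06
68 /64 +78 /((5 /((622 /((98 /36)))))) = 13976773 /3920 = 3565.50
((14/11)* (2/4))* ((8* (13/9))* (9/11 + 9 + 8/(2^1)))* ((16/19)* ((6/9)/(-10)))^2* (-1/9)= -0.04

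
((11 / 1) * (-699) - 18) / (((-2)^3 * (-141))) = -2569 / 376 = -6.83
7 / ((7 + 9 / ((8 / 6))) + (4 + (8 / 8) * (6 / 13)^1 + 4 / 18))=3276 / 8627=0.38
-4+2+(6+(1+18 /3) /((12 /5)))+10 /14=641 /84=7.63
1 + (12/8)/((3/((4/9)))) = 11/9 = 1.22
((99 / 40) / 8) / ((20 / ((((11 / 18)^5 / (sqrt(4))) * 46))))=40745903 / 1343692800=0.03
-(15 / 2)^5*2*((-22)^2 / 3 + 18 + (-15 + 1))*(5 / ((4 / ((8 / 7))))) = -11209821.43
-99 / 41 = -2.41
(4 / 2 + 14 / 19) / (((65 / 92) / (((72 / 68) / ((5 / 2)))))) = 13248 / 8075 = 1.64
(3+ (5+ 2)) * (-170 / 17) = -100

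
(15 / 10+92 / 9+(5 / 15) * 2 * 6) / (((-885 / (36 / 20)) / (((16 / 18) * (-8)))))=9056 / 39825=0.23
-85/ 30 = -17/ 6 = -2.83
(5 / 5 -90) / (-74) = 89 / 74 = 1.20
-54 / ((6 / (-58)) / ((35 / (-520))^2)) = 12789 / 5408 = 2.36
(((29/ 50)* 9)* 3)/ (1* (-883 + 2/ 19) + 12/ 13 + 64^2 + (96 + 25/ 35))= 1353807/ 286213700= 0.00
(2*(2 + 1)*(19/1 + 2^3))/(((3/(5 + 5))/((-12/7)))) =-6480/7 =-925.71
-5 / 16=-0.31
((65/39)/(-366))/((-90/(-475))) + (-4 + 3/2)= -49885/19764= -2.52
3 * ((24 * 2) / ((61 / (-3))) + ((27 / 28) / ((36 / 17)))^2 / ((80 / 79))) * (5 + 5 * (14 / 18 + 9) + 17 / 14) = -305428728441 / 857006080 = -356.39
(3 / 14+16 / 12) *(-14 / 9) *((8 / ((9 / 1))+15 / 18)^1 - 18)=19045 / 486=39.19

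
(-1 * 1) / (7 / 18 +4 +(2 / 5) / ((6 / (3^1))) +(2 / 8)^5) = -46080 / 211501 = -0.22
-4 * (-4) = 16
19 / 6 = 3.17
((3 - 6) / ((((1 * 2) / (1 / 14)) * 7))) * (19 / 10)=-57 / 1960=-0.03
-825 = -825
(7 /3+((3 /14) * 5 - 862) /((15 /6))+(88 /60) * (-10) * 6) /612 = -22577 /32130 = -0.70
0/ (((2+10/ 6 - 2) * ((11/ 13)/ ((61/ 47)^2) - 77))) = 0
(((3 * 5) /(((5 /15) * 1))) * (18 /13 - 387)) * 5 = -1127925 /13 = -86763.46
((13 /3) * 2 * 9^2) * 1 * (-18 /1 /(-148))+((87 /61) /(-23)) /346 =1533495423 /17961206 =85.38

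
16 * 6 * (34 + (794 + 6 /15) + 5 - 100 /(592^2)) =1095287241 /13690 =80006.37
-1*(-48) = 48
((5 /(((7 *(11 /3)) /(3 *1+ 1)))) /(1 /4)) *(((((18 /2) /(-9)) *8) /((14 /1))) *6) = -5760 /539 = -10.69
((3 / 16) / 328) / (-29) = -3 / 152192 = -0.00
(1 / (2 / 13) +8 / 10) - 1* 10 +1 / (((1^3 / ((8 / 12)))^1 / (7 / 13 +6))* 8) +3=659 / 780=0.84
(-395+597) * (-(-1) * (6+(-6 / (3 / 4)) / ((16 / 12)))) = 0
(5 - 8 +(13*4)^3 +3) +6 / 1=140614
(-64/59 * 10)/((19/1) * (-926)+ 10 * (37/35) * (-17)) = 35/57348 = 0.00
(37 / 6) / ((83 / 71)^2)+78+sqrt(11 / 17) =sqrt(187) / 17+3410569 / 41334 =83.32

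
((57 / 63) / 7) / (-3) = -0.04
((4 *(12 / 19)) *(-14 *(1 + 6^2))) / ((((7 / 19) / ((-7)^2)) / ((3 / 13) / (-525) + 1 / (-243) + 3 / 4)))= -3415491016 / 26325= -129743.25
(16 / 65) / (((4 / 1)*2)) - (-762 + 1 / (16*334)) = 762.03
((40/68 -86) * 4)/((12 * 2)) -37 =-871/17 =-51.24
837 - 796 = 41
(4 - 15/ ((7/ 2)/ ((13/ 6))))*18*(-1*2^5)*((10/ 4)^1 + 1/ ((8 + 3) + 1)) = 55056/ 7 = 7865.14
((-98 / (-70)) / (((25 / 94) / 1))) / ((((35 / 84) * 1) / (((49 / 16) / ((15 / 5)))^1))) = 16121 / 1250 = 12.90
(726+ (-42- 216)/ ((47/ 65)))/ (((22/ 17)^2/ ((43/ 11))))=53908326/ 62557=861.75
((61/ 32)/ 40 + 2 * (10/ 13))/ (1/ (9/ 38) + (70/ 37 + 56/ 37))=8788869/ 42265600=0.21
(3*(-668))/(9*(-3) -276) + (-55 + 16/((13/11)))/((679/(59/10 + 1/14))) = 3979541/636805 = 6.25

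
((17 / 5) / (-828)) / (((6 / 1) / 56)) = -119 / 3105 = -0.04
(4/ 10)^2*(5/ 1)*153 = 612/ 5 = 122.40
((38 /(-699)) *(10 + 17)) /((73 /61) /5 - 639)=52155 /22696763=0.00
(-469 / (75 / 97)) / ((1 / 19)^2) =-16422973 / 75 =-218972.97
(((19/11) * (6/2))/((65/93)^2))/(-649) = -492993/30162275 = -0.02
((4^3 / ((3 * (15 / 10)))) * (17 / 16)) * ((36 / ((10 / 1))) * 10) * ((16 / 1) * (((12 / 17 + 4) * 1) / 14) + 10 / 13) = 304320 / 91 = 3344.18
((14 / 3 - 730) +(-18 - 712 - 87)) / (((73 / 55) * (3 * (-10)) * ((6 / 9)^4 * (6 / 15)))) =2290365 / 4672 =490.23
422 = 422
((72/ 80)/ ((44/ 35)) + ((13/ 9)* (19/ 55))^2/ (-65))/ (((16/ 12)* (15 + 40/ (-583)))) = 369891293/ 10341540000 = 0.04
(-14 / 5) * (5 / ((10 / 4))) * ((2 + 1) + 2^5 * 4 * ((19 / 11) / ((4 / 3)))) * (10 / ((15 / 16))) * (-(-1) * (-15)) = 1663872 / 11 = 151261.09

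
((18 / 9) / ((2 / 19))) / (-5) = -19 / 5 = -3.80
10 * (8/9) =80/9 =8.89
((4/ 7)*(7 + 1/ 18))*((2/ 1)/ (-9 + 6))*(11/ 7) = -5588/ 1323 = -4.22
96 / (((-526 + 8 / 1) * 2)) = -24 / 259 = -0.09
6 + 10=16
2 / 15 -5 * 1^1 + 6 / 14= -466 / 105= -4.44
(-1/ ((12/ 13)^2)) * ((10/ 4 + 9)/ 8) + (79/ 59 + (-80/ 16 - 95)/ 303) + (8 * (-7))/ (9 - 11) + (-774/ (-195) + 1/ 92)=642493774129/ 20525656320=31.30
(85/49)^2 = 7225/2401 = 3.01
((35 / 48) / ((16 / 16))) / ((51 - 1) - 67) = -35 / 816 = -0.04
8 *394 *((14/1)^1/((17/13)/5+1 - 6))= -102440/11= -9312.73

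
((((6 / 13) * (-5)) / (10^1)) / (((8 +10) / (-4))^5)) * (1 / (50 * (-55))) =-16 / 351833625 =-0.00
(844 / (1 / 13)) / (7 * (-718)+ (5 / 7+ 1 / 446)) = -2.18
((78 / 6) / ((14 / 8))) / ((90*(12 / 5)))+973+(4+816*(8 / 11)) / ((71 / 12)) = 1074.01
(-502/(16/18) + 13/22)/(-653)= 24823/28732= 0.86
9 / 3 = 3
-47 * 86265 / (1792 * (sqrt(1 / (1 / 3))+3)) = -4054455 / 3584+1351485 * sqrt(3) / 3584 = -478.13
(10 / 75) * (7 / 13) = 14 / 195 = 0.07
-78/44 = -39/22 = -1.77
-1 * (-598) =598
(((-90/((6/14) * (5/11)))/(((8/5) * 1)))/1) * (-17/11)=446.25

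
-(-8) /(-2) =-4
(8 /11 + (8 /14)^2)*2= 1136 /539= 2.11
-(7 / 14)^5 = -1 / 32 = -0.03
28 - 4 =24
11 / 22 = 1 / 2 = 0.50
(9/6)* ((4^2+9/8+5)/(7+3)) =531/160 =3.32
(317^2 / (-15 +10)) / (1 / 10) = -200978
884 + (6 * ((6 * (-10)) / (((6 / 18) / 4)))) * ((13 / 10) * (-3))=17732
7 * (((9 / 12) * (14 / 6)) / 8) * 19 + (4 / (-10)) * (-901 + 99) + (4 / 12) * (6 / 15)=168013 / 480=350.03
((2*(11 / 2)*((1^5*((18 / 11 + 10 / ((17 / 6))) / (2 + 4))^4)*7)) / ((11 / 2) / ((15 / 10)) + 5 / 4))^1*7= 60.24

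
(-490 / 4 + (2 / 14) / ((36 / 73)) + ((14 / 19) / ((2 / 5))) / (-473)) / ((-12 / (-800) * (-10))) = 1383907295 / 1698543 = 814.76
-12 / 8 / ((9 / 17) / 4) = -34 / 3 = -11.33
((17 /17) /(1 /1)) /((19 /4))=4 /19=0.21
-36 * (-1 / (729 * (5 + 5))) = 2 / 405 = 0.00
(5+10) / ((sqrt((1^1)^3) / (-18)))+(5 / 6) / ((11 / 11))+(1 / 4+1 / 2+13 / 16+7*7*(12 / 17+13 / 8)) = -153.39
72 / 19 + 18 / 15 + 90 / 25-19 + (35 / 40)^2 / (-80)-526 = -52182947 / 97280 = -536.42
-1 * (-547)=547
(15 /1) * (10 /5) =30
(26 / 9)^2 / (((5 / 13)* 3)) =8788 / 1215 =7.23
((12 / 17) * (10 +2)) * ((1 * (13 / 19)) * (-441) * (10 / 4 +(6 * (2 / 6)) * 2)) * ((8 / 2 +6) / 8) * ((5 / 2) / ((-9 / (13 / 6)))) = 8073975 / 646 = 12498.41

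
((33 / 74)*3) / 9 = 11 / 74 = 0.15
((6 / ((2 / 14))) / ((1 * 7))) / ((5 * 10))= 3 / 25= 0.12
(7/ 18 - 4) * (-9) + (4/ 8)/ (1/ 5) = 35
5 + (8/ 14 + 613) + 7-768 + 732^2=3749771/ 7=535681.57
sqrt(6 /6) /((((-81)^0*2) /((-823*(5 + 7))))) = -4938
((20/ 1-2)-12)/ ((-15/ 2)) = -4/ 5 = -0.80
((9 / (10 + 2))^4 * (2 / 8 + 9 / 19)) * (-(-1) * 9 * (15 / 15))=40095 / 19456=2.06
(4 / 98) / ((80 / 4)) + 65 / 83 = 31933 / 40670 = 0.79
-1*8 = -8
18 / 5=3.60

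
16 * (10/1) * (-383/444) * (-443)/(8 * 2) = 848345/222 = 3821.37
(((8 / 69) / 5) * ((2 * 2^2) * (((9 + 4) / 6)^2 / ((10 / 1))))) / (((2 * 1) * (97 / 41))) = 27716 / 1505925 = 0.02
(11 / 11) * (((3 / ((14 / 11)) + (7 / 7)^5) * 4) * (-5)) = -470 / 7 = -67.14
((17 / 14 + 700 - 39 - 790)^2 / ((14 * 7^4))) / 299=3200521 / 1969914856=0.00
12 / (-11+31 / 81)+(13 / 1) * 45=583.87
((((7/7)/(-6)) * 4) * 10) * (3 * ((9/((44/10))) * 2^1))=-900/11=-81.82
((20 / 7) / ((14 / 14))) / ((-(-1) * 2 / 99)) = 990 / 7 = 141.43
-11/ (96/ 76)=-209/ 24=-8.71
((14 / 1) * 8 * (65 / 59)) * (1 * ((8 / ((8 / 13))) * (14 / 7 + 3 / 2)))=331240 / 59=5614.24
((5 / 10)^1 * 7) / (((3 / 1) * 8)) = 7 / 48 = 0.15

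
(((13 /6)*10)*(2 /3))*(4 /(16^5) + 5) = 28398955 /393216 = 72.22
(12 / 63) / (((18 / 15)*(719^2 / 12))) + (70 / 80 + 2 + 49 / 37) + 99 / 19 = 574520179661 / 61055161944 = 9.41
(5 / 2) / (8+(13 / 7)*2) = 35 / 164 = 0.21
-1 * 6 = -6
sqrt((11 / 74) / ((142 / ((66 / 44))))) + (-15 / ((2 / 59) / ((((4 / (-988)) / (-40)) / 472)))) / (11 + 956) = -3 / 30572672 + sqrt(173382) / 10508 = 0.04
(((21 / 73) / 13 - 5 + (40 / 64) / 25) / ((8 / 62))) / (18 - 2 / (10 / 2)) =-5828341 / 2672384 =-2.18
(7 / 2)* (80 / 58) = 140 / 29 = 4.83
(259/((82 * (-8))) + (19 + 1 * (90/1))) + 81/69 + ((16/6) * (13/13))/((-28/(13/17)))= 590923591/5386416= 109.71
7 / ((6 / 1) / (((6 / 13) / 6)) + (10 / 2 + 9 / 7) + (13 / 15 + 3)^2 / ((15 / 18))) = 18375 / 268346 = 0.07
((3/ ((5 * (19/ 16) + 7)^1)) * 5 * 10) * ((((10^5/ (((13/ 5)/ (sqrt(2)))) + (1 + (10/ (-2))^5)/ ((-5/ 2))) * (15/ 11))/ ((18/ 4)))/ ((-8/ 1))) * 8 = -4000000000 * sqrt(2)/ 29601-908800/ 207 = -195493.82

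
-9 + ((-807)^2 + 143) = 651383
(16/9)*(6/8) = 4/3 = 1.33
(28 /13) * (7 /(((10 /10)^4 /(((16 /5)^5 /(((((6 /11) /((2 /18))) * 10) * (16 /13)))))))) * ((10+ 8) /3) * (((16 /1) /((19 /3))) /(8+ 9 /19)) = 149.78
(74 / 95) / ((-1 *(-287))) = 74 / 27265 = 0.00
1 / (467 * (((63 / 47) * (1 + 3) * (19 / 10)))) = 235 / 1117998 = 0.00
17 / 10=1.70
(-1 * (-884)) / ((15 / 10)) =1768 / 3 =589.33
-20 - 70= -90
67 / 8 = 8.38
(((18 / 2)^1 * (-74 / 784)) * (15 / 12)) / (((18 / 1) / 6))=-555 / 1568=-0.35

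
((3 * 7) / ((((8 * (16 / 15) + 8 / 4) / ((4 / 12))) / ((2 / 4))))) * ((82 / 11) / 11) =4305 / 19118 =0.23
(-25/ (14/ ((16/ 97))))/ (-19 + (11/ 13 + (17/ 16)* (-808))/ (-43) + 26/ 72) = -4024800/ 17852947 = -0.23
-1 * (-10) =10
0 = 0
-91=-91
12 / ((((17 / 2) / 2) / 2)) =96 / 17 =5.65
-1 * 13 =-13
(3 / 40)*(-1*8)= -3 / 5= -0.60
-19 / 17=-1.12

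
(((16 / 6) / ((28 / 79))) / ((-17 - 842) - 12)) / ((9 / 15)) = -790 / 54873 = -0.01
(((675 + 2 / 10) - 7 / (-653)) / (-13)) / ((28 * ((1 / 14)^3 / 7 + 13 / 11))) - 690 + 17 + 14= -7001477574723 / 10599153175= -660.57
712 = 712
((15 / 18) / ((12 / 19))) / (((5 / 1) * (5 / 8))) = 19 / 45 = 0.42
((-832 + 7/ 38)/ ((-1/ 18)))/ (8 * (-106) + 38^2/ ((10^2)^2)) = -711202500/ 40273141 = -17.66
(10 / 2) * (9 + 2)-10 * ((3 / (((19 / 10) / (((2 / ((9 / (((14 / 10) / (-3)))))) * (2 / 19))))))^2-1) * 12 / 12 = 686108705 / 10556001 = 65.00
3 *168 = 504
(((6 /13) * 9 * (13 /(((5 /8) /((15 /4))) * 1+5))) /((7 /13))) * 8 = 33696 /217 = 155.28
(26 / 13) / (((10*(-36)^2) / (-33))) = -11 / 2160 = -0.01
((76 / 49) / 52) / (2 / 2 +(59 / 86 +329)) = 1634 / 18115643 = 0.00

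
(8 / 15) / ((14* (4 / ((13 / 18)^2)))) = 169 / 34020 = 0.00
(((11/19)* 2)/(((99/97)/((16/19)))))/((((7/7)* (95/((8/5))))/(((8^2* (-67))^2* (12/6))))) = 913169186816/1543275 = 591708.66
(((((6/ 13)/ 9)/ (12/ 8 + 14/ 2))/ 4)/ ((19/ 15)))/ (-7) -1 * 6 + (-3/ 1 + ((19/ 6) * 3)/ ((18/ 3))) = -7.42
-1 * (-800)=800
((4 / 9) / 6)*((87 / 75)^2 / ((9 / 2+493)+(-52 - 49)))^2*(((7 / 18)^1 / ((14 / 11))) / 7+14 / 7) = 145699886 / 83568136640625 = 0.00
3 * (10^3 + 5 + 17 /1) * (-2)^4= 49056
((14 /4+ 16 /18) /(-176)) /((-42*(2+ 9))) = 79 /1463616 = 0.00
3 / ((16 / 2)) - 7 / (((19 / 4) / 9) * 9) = -167 / 152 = -1.10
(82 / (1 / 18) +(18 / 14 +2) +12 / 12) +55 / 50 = 103697 / 70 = 1481.39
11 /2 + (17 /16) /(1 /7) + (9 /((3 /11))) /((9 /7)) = 1853 /48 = 38.60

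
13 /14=0.93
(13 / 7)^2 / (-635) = -169 / 31115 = -0.01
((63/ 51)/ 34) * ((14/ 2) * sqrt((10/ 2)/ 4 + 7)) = 147 * sqrt(33)/ 1156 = 0.73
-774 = -774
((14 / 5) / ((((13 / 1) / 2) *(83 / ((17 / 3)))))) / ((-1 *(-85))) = 28 / 80925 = 0.00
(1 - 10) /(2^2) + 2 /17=-145 /68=-2.13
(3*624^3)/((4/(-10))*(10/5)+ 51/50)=36445593600/11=3313235781.82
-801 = -801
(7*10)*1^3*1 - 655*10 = -6480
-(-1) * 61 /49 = 1.24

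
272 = 272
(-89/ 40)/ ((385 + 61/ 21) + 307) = -1869/ 583720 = -0.00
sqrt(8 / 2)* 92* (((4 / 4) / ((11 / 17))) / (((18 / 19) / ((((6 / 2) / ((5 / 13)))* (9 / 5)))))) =1158924 / 275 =4214.27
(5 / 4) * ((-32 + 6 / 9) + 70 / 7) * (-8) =640 / 3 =213.33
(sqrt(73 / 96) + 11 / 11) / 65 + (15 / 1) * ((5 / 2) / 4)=sqrt(438) / 1560 + 4883 / 520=9.40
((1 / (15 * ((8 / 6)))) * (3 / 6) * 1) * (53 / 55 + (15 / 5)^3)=769 / 1100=0.70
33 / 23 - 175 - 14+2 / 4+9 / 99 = -186.97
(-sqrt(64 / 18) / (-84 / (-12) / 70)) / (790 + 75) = -8 *sqrt(2) / 519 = -0.02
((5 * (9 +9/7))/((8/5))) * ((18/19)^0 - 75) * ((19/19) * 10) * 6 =-999000/7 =-142714.29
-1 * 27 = -27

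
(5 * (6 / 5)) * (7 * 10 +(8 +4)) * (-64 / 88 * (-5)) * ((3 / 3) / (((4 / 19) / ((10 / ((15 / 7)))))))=436240 / 11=39658.18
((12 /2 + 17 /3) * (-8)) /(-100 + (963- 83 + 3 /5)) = -1400 /11709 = -0.12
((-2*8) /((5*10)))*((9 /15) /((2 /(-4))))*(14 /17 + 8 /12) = 1216 /2125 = 0.57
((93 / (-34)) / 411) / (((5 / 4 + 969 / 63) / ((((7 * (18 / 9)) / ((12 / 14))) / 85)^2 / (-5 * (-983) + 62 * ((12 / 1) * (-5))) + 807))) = -0.32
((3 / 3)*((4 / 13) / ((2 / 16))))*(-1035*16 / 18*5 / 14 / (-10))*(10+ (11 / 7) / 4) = 535440 / 637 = 840.57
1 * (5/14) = 5/14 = 0.36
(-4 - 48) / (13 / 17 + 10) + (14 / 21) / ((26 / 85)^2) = 47311 / 20618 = 2.29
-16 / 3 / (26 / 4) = -32 / 39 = -0.82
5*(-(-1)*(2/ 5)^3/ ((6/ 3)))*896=3584/ 25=143.36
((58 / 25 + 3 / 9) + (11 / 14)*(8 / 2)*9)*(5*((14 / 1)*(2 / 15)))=64972 / 225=288.76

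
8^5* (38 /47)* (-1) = -1245184 /47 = -26493.28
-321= -321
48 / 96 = 1 / 2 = 0.50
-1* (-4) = 4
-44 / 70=-22 / 35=-0.63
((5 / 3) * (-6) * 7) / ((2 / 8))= -280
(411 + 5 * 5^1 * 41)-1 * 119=1317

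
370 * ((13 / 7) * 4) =19240 / 7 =2748.57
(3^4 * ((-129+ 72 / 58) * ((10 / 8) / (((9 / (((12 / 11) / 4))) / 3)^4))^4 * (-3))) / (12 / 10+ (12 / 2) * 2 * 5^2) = 937828125 / 171247658842594181078528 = 0.00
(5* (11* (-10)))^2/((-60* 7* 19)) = -37.91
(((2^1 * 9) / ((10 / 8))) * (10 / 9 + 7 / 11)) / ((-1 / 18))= -24912 / 55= -452.95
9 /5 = 1.80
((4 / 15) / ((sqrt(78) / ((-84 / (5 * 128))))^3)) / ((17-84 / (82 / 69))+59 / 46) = 323449 * sqrt(78) / 171026053120000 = 0.00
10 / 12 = 5 / 6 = 0.83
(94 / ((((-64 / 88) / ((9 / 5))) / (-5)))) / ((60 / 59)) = 91509 / 80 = 1143.86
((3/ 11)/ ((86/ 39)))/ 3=39/ 946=0.04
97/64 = 1.52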